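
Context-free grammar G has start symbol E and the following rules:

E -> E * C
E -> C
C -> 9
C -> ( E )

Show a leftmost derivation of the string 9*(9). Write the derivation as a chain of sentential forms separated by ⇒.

E ⇒ E*C ⇒ C*C ⇒ 9*C ⇒ 9*(E) ⇒ 9*(C) ⇒ 9*(9)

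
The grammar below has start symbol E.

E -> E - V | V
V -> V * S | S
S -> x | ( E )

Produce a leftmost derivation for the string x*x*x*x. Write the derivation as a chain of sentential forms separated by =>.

E => V => V*S => V*S*S => V*S*S*S => S*S*S*S => x*S*S*S => x*x*S*S => x*x*x*S => x*x*x*x

E => V   [E -> V]
V => V*S   [V -> V * S]
V*S => V*S*S   [V -> V * S]
V*S*S => V*S*S*S   [V -> V * S]
V*S*S*S => S*S*S*S   [V -> S]
S*S*S*S => x*S*S*S   [S -> x]
x*S*S*S => x*x*S*S   [S -> x]
x*x*S*S => x*x*x*S   [S -> x]
x*x*x*S => x*x*x*x   [S -> x]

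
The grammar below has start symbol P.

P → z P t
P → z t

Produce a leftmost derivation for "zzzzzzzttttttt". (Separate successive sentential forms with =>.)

P => zPt   [P → z P t]
zPt => zzPtt   [P → z P t]
zzPtt => zzzPttt   [P → z P t]
zzzPttt => zzzzPtttt   [P → z P t]
zzzzPtttt => zzzzzPttttt   [P → z P t]
zzzzzPttttt => zzzzzzPtttttt   [P → z P t]
zzzzzzPtttttt => zzzzzzzttttttt   [P → z t]

P=>zPt=>zzPtt=>zzzPttt=>zzzzPtttt=>zzzzzPttttt=>zzzzzzPtttttt=>zzzzzzzttttttt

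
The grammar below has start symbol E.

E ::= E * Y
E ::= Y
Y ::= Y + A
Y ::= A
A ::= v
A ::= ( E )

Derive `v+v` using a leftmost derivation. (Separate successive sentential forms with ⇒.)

E ⇒ Y   [E ::= Y]
Y ⇒ Y+A   [Y ::= Y + A]
Y+A ⇒ A+A   [Y ::= A]
A+A ⇒ v+A   [A ::= v]
v+A ⇒ v+v   [A ::= v]

E ⇒ Y ⇒ Y+A ⇒ A+A ⇒ v+A ⇒ v+v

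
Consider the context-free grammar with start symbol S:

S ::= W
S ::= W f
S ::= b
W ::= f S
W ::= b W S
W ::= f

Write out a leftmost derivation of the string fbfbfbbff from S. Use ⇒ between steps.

S ⇒ Wf   [S ::= W f]
Wf ⇒ fSf   [W ::= f S]
fSf ⇒ fWff   [S ::= W f]
fWff ⇒ fbWSff   [W ::= b W S]
fbWSff ⇒ fbfSff   [W ::= f]
fbfSff ⇒ fbfWff   [S ::= W]
fbfWff ⇒ fbfbWSff   [W ::= b W S]
fbfbWSff ⇒ fbfbfSSff   [W ::= f S]
fbfbfSSff ⇒ fbfbfbSff   [S ::= b]
fbfbfbSff ⇒ fbfbfbbff   [S ::= b]

S ⇒ Wf ⇒ fSf ⇒ fWff ⇒ fbWSff ⇒ fbfSff ⇒ fbfWff ⇒ fbfbWSff ⇒ fbfbfSSff ⇒ fbfbfbSff ⇒ fbfbfbbff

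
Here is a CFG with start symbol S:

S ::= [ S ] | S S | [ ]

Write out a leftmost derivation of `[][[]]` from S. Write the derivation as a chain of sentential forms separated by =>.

S=>SS=>[]S=>[][S]=>[][[]]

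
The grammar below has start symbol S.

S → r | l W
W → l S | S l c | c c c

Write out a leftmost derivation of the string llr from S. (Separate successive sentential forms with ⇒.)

S ⇒ lW ⇒ llS ⇒ llr

S ⇒ lW   [S → l W]
lW ⇒ llS   [W → l S]
llS ⇒ llr   [S → r]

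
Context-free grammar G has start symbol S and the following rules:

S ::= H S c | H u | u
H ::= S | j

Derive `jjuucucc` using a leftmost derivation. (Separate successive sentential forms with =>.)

S => HSc   [S ::= H S c]
HSc => jSc   [H ::= j]
jSc => jHScc   [S ::= H S c]
jHScc => jSScc   [H ::= S]
jSScc => jHScScc   [S ::= H S c]
jHScScc => jjScScc   [H ::= j]
jjScScc => jjHucScc   [S ::= H u]
jjHucScc => jjSucScc   [H ::= S]
jjSucScc => jjuucScc   [S ::= u]
jjuucScc => jjuucucc   [S ::= u]

S => HSc => jSc => jHScc => jSScc => jHScScc => jjScScc => jjHucScc => jjSucScc => jjuucScc => jjuucucc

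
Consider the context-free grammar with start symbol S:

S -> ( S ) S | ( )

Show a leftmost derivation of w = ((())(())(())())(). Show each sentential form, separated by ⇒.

S⇒(S)S⇒((S)S)S⇒((())S)S⇒((())(S)S)S⇒((())(())S)S⇒((())(())(S)S)S⇒((())(())(())S)S⇒((())(())(())())S⇒((())(())(())())()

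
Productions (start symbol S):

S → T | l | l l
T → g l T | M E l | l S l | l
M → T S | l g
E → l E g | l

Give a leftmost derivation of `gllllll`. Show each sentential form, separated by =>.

S => T => glT => glMEl => glTSEl => gllSEl => gllllEl => gllllll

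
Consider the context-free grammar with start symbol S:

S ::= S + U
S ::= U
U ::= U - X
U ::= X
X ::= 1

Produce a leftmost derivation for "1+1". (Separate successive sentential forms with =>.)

S => S+U   [S ::= S + U]
S+U => U+U   [S ::= U]
U+U => X+U   [U ::= X]
X+U => 1+U   [X ::= 1]
1+U => 1+X   [U ::= X]
1+X => 1+1   [X ::= 1]

S => S+U => U+U => X+U => 1+U => 1+X => 1+1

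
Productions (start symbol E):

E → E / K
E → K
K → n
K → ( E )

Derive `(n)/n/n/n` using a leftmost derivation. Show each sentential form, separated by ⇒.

E⇒E/K⇒E/K/K⇒E/K/K/K⇒K/K/K/K⇒(E)/K/K/K⇒(K)/K/K/K⇒(n)/K/K/K⇒(n)/n/K/K⇒(n)/n/n/K⇒(n)/n/n/n

E ⇒ E/K   [E → E / K]
E/K ⇒ E/K/K   [E → E / K]
E/K/K ⇒ E/K/K/K   [E → E / K]
E/K/K/K ⇒ K/K/K/K   [E → K]
K/K/K/K ⇒ (E)/K/K/K   [K → ( E )]
(E)/K/K/K ⇒ (K)/K/K/K   [E → K]
(K)/K/K/K ⇒ (n)/K/K/K   [K → n]
(n)/K/K/K ⇒ (n)/n/K/K   [K → n]
(n)/n/K/K ⇒ (n)/n/n/K   [K → n]
(n)/n/n/K ⇒ (n)/n/n/n   [K → n]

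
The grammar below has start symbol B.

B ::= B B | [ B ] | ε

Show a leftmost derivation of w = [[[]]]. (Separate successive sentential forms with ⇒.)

B ⇒ [B] ⇒ [BB] ⇒ [BBB] ⇒ [BBBB] ⇒ [BBBBB] ⇒ [BBBBBB] ⇒ [[B]BBBBB] ⇒ [[[B]]BBBBB] ⇒ [[[]]BBBBB] ⇒ [[[]]BBBB] ⇒ [[[]]BBB] ⇒ [[[]]BB] ⇒ [[[]]B] ⇒ [[[]]]

B ⇒ [B]   [B ::= [ B ]]
[B] ⇒ [BB]   [B ::= B B]
[BB] ⇒ [BBB]   [B ::= B B]
[BBB] ⇒ [BBBB]   [B ::= B B]
[BBBB] ⇒ [BBBBB]   [B ::= B B]
[BBBBB] ⇒ [BBBBBB]   [B ::= B B]
[BBBBBB] ⇒ [[B]BBBBB]   [B ::= [ B ]]
[[B]BBBBB] ⇒ [[[B]]BBBBB]   [B ::= [ B ]]
[[[B]]BBBBB] ⇒ [[[]]BBBBB]   [B ::= ε]
[[[]]BBBBB] ⇒ [[[]]BBBB]   [B ::= ε]
[[[]]BBBB] ⇒ [[[]]BBB]   [B ::= ε]
[[[]]BBB] ⇒ [[[]]BB]   [B ::= ε]
[[[]]BB] ⇒ [[[]]B]   [B ::= ε]
[[[]]B] ⇒ [[[]]]   [B ::= ε]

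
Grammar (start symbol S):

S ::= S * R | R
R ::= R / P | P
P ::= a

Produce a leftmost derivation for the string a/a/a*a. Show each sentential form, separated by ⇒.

S ⇒ S*R ⇒ R*R ⇒ R/P*R ⇒ R/P/P*R ⇒ P/P/P*R ⇒ a/P/P*R ⇒ a/a/P*R ⇒ a/a/a*R ⇒ a/a/a*P ⇒ a/a/a*a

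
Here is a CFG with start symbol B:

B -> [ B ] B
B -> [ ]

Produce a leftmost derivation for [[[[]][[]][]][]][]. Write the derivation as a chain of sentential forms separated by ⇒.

B ⇒ [B]B   [B -> [ B ] B]
[B]B ⇒ [[B]B]B   [B -> [ B ] B]
[[B]B]B ⇒ [[[B]B]B]B   [B -> [ B ] B]
[[[B]B]B]B ⇒ [[[[]]B]B]B   [B -> [ ]]
[[[[]]B]B]B ⇒ [[[[]][B]B]B]B   [B -> [ B ] B]
[[[[]][B]B]B]B ⇒ [[[[]][[]]B]B]B   [B -> [ ]]
[[[[]][[]]B]B]B ⇒ [[[[]][[]][]]B]B   [B -> [ ]]
[[[[]][[]][]]B]B ⇒ [[[[]][[]][]][]]B   [B -> [ ]]
[[[[]][[]][]][]]B ⇒ [[[[]][[]][]][]][]   [B -> [ ]]

B⇒[B]B⇒[[B]B]B⇒[[[B]B]B]B⇒[[[[]]B]B]B⇒[[[[]][B]B]B]B⇒[[[[]][[]]B]B]B⇒[[[[]][[]][]]B]B⇒[[[[]][[]][]][]]B⇒[[[[]][[]][]][]][]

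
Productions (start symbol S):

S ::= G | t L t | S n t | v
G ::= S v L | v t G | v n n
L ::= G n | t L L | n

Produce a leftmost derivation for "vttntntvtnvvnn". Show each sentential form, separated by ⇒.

S ⇒ G   [S ::= G]
G ⇒ vtG   [G ::= v t G]
vtG ⇒ vtSvL   [G ::= S v L]
vtSvL ⇒ vtSntvL   [S ::= S n t]
vtSntvL ⇒ vttLtntvL   [S ::= t L t]
vttLtntvL ⇒ vttntntvL   [L ::= n]
vttntntvL ⇒ vttntntvtLL   [L ::= t L L]
vttntntvtLL ⇒ vttntntvtnL   [L ::= n]
vttntntvtnL ⇒ vttntntvtnGn   [L ::= G n]
vttntntvtnGn ⇒ vttntntvtnSvLn   [G ::= S v L]
vttntntvtnSvLn ⇒ vttntntvtnvvLn   [S ::= v]
vttntntvtnvvLn ⇒ vttntntvtnvvnn   [L ::= n]

S ⇒ G ⇒ vtG ⇒ vtSvL ⇒ vtSntvL ⇒ vttLtntvL ⇒ vttntntvL ⇒ vttntntvtLL ⇒ vttntntvtnL ⇒ vttntntvtnGn ⇒ vttntntvtnSvLn ⇒ vttntntvtnvvLn ⇒ vttntntvtnvvnn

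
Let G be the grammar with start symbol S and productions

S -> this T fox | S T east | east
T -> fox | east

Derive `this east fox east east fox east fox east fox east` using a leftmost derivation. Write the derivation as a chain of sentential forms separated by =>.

S => S T east => S T east T east => S T east T east T east => S T east T east T east T east => this T fox T east T east T east T east => this east fox T east T east T east T east => this east fox east east T east T east T east => this east fox east east fox east T east T east => this east fox east east fox east fox east T east => this east fox east east fox east fox east fox east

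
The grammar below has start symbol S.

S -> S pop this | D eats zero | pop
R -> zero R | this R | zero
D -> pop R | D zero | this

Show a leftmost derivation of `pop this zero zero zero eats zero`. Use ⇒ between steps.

S ⇒ D eats zero   [S -> D eats zero]
D eats zero ⇒ D zero eats zero   [D -> D zero]
D zero eats zero ⇒ D zero zero eats zero   [D -> D zero]
D zero zero eats zero ⇒ pop R zero zero eats zero   [D -> pop R]
pop R zero zero eats zero ⇒ pop this R zero zero eats zero   [R -> this R]
pop this R zero zero eats zero ⇒ pop this zero zero zero eats zero   [R -> zero]

S ⇒ D eats zero ⇒ D zero eats zero ⇒ D zero zero eats zero ⇒ pop R zero zero eats zero ⇒ pop this R zero zero eats zero ⇒ pop this zero zero zero eats zero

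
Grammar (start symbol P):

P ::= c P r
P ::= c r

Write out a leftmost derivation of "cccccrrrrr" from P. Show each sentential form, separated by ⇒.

P ⇒ cPr ⇒ ccPrr ⇒ cccPrrr ⇒ ccccPrrrr ⇒ cccccrrrrr

P ⇒ cPr   [P ::= c P r]
cPr ⇒ ccPrr   [P ::= c P r]
ccPrr ⇒ cccPrrr   [P ::= c P r]
cccPrrr ⇒ ccccPrrrr   [P ::= c P r]
ccccPrrrr ⇒ cccccrrrrr   [P ::= c r]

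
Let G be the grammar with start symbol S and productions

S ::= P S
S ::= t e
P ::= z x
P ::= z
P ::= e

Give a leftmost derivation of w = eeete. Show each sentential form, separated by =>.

S => PS => eS => ePS => eeS => eePS => eeeS => eeete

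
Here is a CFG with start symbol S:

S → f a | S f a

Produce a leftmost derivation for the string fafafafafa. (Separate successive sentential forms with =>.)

S => Sfa => Sfafa => Sfafafa => Sfafafafa => fafafafafa

S => Sfa   [S → S f a]
Sfa => Sfafa   [S → S f a]
Sfafa => Sfafafa   [S → S f a]
Sfafafa => Sfafafafa   [S → S f a]
Sfafafafa => fafafafafa   [S → f a]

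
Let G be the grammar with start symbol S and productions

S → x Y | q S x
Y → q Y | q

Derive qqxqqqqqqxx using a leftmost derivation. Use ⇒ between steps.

S ⇒ qSx ⇒ qqSxx ⇒ qqxYxx ⇒ qqxqYxx ⇒ qqxqqYxx ⇒ qqxqqqYxx ⇒ qqxqqqqYxx ⇒ qqxqqqqqYxx ⇒ qqxqqqqqqxx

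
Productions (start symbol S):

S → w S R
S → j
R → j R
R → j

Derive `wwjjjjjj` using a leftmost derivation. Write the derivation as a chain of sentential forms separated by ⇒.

S ⇒ wSR ⇒ wwSRR ⇒ wwjRR ⇒ wwjjRR ⇒ wwjjjRR ⇒ wwjjjjR ⇒ wwjjjjjR ⇒ wwjjjjjj

S ⇒ wSR   [S → w S R]
wSR ⇒ wwSRR   [S → w S R]
wwSRR ⇒ wwjRR   [S → j]
wwjRR ⇒ wwjjRR   [R → j R]
wwjjRR ⇒ wwjjjRR   [R → j R]
wwjjjRR ⇒ wwjjjjR   [R → j]
wwjjjjR ⇒ wwjjjjjR   [R → j R]
wwjjjjjR ⇒ wwjjjjjj   [R → j]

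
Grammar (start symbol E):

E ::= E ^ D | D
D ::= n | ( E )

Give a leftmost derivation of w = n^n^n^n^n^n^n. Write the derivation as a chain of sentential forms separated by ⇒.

E ⇒ E^D ⇒ E^D^D ⇒ E^D^D^D ⇒ E^D^D^D^D ⇒ E^D^D^D^D^D ⇒ E^D^D^D^D^D^D ⇒ D^D^D^D^D^D^D ⇒ n^D^D^D^D^D^D ⇒ n^n^D^D^D^D^D ⇒ n^n^n^D^D^D^D ⇒ n^n^n^n^D^D^D ⇒ n^n^n^n^n^D^D ⇒ n^n^n^n^n^n^D ⇒ n^n^n^n^n^n^n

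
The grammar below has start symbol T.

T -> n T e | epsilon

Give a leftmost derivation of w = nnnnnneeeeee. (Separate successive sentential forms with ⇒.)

T ⇒ nTe   [T -> n T e]
nTe ⇒ nnTee   [T -> n T e]
nnTee ⇒ nnnTeee   [T -> n T e]
nnnTeee ⇒ nnnnTeeee   [T -> n T e]
nnnnTeeee ⇒ nnnnnTeeeee   [T -> n T e]
nnnnnTeeeee ⇒ nnnnnnTeeeeee   [T -> n T e]
nnnnnnTeeeeee ⇒ nnnnnneeeeee   [T -> epsilon]

T ⇒ nTe ⇒ nnTee ⇒ nnnTeee ⇒ nnnnTeeee ⇒ nnnnnTeeeee ⇒ nnnnnnTeeeeee ⇒ nnnnnneeeeee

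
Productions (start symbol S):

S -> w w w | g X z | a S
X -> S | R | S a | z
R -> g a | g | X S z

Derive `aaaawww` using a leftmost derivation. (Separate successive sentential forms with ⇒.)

S⇒aS⇒aaS⇒aaaS⇒aaaaS⇒aaaawww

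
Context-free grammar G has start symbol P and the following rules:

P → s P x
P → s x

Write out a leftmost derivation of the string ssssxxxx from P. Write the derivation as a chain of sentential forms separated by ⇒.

P ⇒ sPx   [P → s P x]
sPx ⇒ ssPxx   [P → s P x]
ssPxx ⇒ sssPxxx   [P → s P x]
sssPxxx ⇒ ssssxxxx   [P → s x]

P ⇒ sPx ⇒ ssPxx ⇒ sssPxxx ⇒ ssssxxxx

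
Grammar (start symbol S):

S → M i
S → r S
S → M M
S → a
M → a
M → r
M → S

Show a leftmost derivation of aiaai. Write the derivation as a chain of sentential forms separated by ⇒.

S ⇒ Mi   [S → M i]
Mi ⇒ Si   [M → S]
Si ⇒ MMi   [S → M M]
MMi ⇒ SMi   [M → S]
SMi ⇒ MMMi   [S → M M]
MMMi ⇒ SMMi   [M → S]
SMMi ⇒ MiMMi   [S → M i]
MiMMi ⇒ aiMMi   [M → a]
aiMMi ⇒ aiaMi   [M → a]
aiaMi ⇒ aiaai   [M → a]

S ⇒ Mi ⇒ Si ⇒ MMi ⇒ SMi ⇒ MMMi ⇒ SMMi ⇒ MiMMi ⇒ aiMMi ⇒ aiaMi ⇒ aiaai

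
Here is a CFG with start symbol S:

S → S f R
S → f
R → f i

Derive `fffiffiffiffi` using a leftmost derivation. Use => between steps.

S=>SfR=>SfRfR=>SfRfRfR=>SfRfRfRfR=>ffRfRfRfR=>fffifRfRfR=>fffiffifRfR=>fffiffiffifR=>fffiffiffiffi

S => SfR   [S → S f R]
SfR => SfRfR   [S → S f R]
SfRfR => SfRfRfR   [S → S f R]
SfRfRfR => SfRfRfRfR   [S → S f R]
SfRfRfRfR => ffRfRfRfR   [S → f]
ffRfRfRfR => fffifRfRfR   [R → f i]
fffifRfRfR => fffiffifRfR   [R → f i]
fffiffifRfR => fffiffiffifR   [R → f i]
fffiffiffifR => fffiffiffiffi   [R → f i]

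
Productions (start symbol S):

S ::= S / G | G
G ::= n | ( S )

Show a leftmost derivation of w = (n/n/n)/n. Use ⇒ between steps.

S ⇒ S/G ⇒ G/G ⇒ (S)/G ⇒ (S/G)/G ⇒ (S/G/G)/G ⇒ (G/G/G)/G ⇒ (n/G/G)/G ⇒ (n/n/G)/G ⇒ (n/n/n)/G ⇒ (n/n/n)/n

S ⇒ S/G   [S ::= S / G]
S/G ⇒ G/G   [S ::= G]
G/G ⇒ (S)/G   [G ::= ( S )]
(S)/G ⇒ (S/G)/G   [S ::= S / G]
(S/G)/G ⇒ (S/G/G)/G   [S ::= S / G]
(S/G/G)/G ⇒ (G/G/G)/G   [S ::= G]
(G/G/G)/G ⇒ (n/G/G)/G   [G ::= n]
(n/G/G)/G ⇒ (n/n/G)/G   [G ::= n]
(n/n/G)/G ⇒ (n/n/n)/G   [G ::= n]
(n/n/n)/G ⇒ (n/n/n)/n   [G ::= n]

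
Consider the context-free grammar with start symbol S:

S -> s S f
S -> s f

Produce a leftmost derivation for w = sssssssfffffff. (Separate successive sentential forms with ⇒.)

S ⇒ sSf   [S -> s S f]
sSf ⇒ ssSff   [S -> s S f]
ssSff ⇒ sssSfff   [S -> s S f]
sssSfff ⇒ ssssSffff   [S -> s S f]
ssssSffff ⇒ sssssSfffff   [S -> s S f]
sssssSfffff ⇒ ssssssSffffff   [S -> s S f]
ssssssSffffff ⇒ sssssssfffffff   [S -> s f]

S⇒sSf⇒ssSff⇒sssSfff⇒ssssSffff⇒sssssSfffff⇒ssssssSffffff⇒sssssssfffffff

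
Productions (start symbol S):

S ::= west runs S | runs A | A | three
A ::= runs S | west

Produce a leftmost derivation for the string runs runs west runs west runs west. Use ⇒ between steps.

S ⇒ A ⇒ runs S ⇒ runs A ⇒ runs runs S ⇒ runs runs west runs S ⇒ runs runs west runs west runs S ⇒ runs runs west runs west runs A ⇒ runs runs west runs west runs west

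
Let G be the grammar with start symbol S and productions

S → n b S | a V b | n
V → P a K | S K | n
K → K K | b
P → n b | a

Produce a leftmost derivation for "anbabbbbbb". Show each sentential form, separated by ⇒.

S ⇒ aVb ⇒ aPaKb ⇒ anbaKb ⇒ anbaKKb ⇒ anbaKKKb ⇒ anbabKKb ⇒ anbabbKb ⇒ anbabbKKb ⇒ anbabbKKKb ⇒ anbabbbKKb ⇒ anbabbbbKb ⇒ anbabbbbbb

S ⇒ aVb   [S → a V b]
aVb ⇒ aPaKb   [V → P a K]
aPaKb ⇒ anbaKb   [P → n b]
anbaKb ⇒ anbaKKb   [K → K K]
anbaKKb ⇒ anbaKKKb   [K → K K]
anbaKKKb ⇒ anbabKKb   [K → b]
anbabKKb ⇒ anbabbKb   [K → b]
anbabbKb ⇒ anbabbKKb   [K → K K]
anbabbKKb ⇒ anbabbKKKb   [K → K K]
anbabbKKKb ⇒ anbabbbKKb   [K → b]
anbabbbKKb ⇒ anbabbbbKb   [K → b]
anbabbbbKb ⇒ anbabbbbbb   [K → b]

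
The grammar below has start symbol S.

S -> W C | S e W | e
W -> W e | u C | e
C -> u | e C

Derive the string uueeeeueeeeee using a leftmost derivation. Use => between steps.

S => SeW => SeWeW => SeWeWeW => WCeWeWeW => uCCeWeWeW => uuCeWeWeW => uueCeWeWeW => uueeCeWeWeW => uueeeCeWeWeW => uueeeeCeWeWeW => uueeeeueWeWeW => uueeeeueeeWeW => uueeeeueeeeeW => uueeeeueeeeee

S => SeW   [S -> S e W]
SeW => SeWeW   [S -> S e W]
SeWeW => SeWeWeW   [S -> S e W]
SeWeWeW => WCeWeWeW   [S -> W C]
WCeWeWeW => uCCeWeWeW   [W -> u C]
uCCeWeWeW => uuCeWeWeW   [C -> u]
uuCeWeWeW => uueCeWeWeW   [C -> e C]
uueCeWeWeW => uueeCeWeWeW   [C -> e C]
uueeCeWeWeW => uueeeCeWeWeW   [C -> e C]
uueeeCeWeWeW => uueeeeCeWeWeW   [C -> e C]
uueeeeCeWeWeW => uueeeeueWeWeW   [C -> u]
uueeeeueWeWeW => uueeeeueeeWeW   [W -> e]
uueeeeueeeWeW => uueeeeueeeeeW   [W -> e]
uueeeeueeeeeW => uueeeeueeeeee   [W -> e]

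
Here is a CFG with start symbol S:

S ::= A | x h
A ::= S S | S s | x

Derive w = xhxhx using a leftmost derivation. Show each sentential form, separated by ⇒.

S ⇒ A   [S ::= A]
A ⇒ SS   [A ::= S S]
SS ⇒ xhS   [S ::= x h]
xhS ⇒ xhA   [S ::= A]
xhA ⇒ xhSS   [A ::= S S]
xhSS ⇒ xhxhS   [S ::= x h]
xhxhS ⇒ xhxhA   [S ::= A]
xhxhA ⇒ xhxhx   [A ::= x]

S⇒A⇒SS⇒xhS⇒xhA⇒xhSS⇒xhxhS⇒xhxhA⇒xhxhx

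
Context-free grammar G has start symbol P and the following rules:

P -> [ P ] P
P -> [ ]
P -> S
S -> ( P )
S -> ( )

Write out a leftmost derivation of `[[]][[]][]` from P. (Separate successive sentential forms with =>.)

P => [P]P => [[]]P => [[]][P]P => [[]][[]]P => [[]][[]][]

P => [P]P   [P -> [ P ] P]
[P]P => [[]]P   [P -> [ ]]
[[]]P => [[]][P]P   [P -> [ P ] P]
[[]][P]P => [[]][[]]P   [P -> [ ]]
[[]][[]]P => [[]][[]][]   [P -> [ ]]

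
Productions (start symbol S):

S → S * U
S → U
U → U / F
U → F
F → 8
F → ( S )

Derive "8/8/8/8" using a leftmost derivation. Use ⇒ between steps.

S ⇒ U ⇒ U/F ⇒ U/F/F ⇒ U/F/F/F ⇒ F/F/F/F ⇒ 8/F/F/F ⇒ 8/8/F/F ⇒ 8/8/8/F ⇒ 8/8/8/8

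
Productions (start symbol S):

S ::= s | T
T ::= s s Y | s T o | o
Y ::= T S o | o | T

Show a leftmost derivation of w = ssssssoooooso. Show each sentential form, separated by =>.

S => T => ssY => ssTSo => sssToSo => ssssTooSo => sssssToooSo => ssssssTooooSo => ssssssoooooSo => ssssssoooooso

S => T   [S ::= T]
T => ssY   [T ::= s s Y]
ssY => ssTSo   [Y ::= T S o]
ssTSo => sssToSo   [T ::= s T o]
sssToSo => ssssTooSo   [T ::= s T o]
ssssTooSo => sssssToooSo   [T ::= s T o]
sssssToooSo => ssssssTooooSo   [T ::= s T o]
ssssssTooooSo => ssssssoooooSo   [T ::= o]
ssssssoooooSo => ssssssoooooso   [S ::= s]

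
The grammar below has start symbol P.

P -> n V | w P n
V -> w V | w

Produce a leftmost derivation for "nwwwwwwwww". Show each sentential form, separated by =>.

P => nV => nwV => nwwV => nwwwV => nwwwwV => nwwwwwV => nwwwwwwV => nwwwwwwwV => nwwwwwwwwV => nwwwwwwwww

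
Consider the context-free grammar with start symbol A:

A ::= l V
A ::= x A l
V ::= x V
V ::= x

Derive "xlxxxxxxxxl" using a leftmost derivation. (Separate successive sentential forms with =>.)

A => xAl => xlVl => xlxVl => xlxxVl => xlxxxVl => xlxxxxVl => xlxxxxxVl => xlxxxxxxVl => xlxxxxxxxVl => xlxxxxxxxxl

A => xAl   [A ::= x A l]
xAl => xlVl   [A ::= l V]
xlVl => xlxVl   [V ::= x V]
xlxVl => xlxxVl   [V ::= x V]
xlxxVl => xlxxxVl   [V ::= x V]
xlxxxVl => xlxxxxVl   [V ::= x V]
xlxxxxVl => xlxxxxxVl   [V ::= x V]
xlxxxxxVl => xlxxxxxxVl   [V ::= x V]
xlxxxxxxVl => xlxxxxxxxVl   [V ::= x V]
xlxxxxxxxVl => xlxxxxxxxxl   [V ::= x]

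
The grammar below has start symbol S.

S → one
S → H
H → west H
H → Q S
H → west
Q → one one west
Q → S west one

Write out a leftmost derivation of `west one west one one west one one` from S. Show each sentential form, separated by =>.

S => H => west H => west Q S => west S west one S => west H west one S => west Q S west one S => west S west one S west one S => west one west one S west one S => west one west one one west one S => west one west one one west one one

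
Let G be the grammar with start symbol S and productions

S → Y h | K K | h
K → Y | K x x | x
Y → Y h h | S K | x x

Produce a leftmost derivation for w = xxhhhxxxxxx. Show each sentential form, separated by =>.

S => KK   [S → K K]
KK => YK   [K → Y]
YK => SKK   [Y → S K]
SKK => KKKK   [S → K K]
KKKK => KxxKKK   [K → K x x]
KxxKKK => YxxKKK   [K → Y]
YxxKKK => SKxxKKK   [Y → S K]
SKxxKKK => YhKxxKKK   [S → Y h]
YhKxxKKK => YhhhKxxKKK   [Y → Y h h]
YhhhKxxKKK => xxhhhKxxKKK   [Y → x x]
xxhhhKxxKKK => xxhhhxxxKKK   [K → x]
xxhhhxxxKKK => xxhhhxxxxKK   [K → x]
xxhhhxxxxKK => xxhhhxxxxxK   [K → x]
xxhhhxxxxxK => xxhhhxxxxxx   [K → x]

S => KK => YK => SKK => KKKK => KxxKKK => YxxKKK => SKxxKKK => YhKxxKKK => YhhhKxxKKK => xxhhhKxxKKK => xxhhhxxxKKK => xxhhhxxxxKK => xxhhhxxxxxK => xxhhhxxxxxx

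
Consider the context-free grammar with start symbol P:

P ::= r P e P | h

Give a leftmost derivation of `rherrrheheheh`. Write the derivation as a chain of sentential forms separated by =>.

P => rPeP   [P ::= r P e P]
rPeP => rheP   [P ::= h]
rheP => rherPeP   [P ::= r P e P]
rherPeP => rherrPePeP   [P ::= r P e P]
rherrPePeP => rherrrPePePeP   [P ::= r P e P]
rherrrPePePeP => rherrrhePePeP   [P ::= h]
rherrrhePePeP => rherrrhehePeP   [P ::= h]
rherrrhehePeP => rherrrheheheP   [P ::= h]
rherrrheheheP => rherrrheheheh   [P ::= h]

P => rPeP => rheP => rherPeP => rherrPePeP => rherrrPePePeP => rherrrhePePeP => rherrrhehePeP => rherrrheheheP => rherrrheheheh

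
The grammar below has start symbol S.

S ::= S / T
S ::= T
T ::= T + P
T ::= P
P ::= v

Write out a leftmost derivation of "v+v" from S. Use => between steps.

S=>T=>T+P=>P+P=>v+P=>v+v

S => T   [S ::= T]
T => T+P   [T ::= T + P]
T+P => P+P   [T ::= P]
P+P => v+P   [P ::= v]
v+P => v+v   [P ::= v]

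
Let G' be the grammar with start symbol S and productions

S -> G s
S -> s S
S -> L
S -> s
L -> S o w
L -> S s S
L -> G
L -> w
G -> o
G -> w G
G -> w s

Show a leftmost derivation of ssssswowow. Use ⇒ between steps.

S ⇒ sS ⇒ sL ⇒ sSow ⇒ ssSow ⇒ ssLow ⇒ ssSowow ⇒ sssSowow ⇒ ssssSowow ⇒ sssssSowow ⇒ sssssLowow ⇒ ssssswowow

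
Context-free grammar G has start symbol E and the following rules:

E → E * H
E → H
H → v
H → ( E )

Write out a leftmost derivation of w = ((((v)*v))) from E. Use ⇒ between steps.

E ⇒ H   [E → H]
H ⇒ (E)   [H → ( E )]
(E) ⇒ (H)   [E → H]
(H) ⇒ ((E))   [H → ( E )]
((E)) ⇒ ((H))   [E → H]
((H)) ⇒ (((E)))   [H → ( E )]
(((E))) ⇒ (((E*H)))   [E → E * H]
(((E*H))) ⇒ (((H*H)))   [E → H]
(((H*H))) ⇒ ((((E)*H)))   [H → ( E )]
((((E)*H))) ⇒ ((((H)*H)))   [E → H]
((((H)*H))) ⇒ ((((v)*H)))   [H → v]
((((v)*H))) ⇒ ((((v)*v)))   [H → v]

E⇒H⇒(E)⇒(H)⇒((E))⇒((H))⇒(((E)))⇒(((E*H)))⇒(((H*H)))⇒((((E)*H)))⇒((((H)*H)))⇒((((v)*H)))⇒((((v)*v)))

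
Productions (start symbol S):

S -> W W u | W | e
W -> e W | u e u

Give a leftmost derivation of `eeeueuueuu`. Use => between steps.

S=>WWu=>eWWu=>eeWWu=>eeeWWu=>eeeueuWu=>eeeueuueuu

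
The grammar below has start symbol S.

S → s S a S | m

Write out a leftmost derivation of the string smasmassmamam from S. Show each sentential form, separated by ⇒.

S ⇒ sSaS ⇒ smaS ⇒ smasSaS ⇒ smasmaS ⇒ smasmasSaS ⇒ smasmassSaSaS ⇒ smasmassmaSaS ⇒ smasmassmamaS ⇒ smasmassmamam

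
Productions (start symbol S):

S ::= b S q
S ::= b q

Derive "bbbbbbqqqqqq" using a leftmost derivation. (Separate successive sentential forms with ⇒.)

S⇒bSq⇒bbSqq⇒bbbSqqq⇒bbbbSqqqq⇒bbbbbSqqqqq⇒bbbbbbqqqqqq

S ⇒ bSq   [S ::= b S q]
bSq ⇒ bbSqq   [S ::= b S q]
bbSqq ⇒ bbbSqqq   [S ::= b S q]
bbbSqqq ⇒ bbbbSqqqq   [S ::= b S q]
bbbbSqqqq ⇒ bbbbbSqqqqq   [S ::= b S q]
bbbbbSqqqqq ⇒ bbbbbbqqqqqq   [S ::= b q]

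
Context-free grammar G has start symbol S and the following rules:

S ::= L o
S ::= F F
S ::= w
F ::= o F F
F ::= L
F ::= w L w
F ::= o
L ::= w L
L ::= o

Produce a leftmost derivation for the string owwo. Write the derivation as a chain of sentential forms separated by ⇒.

S ⇒ FF   [S ::= F F]
FF ⇒ oF   [F ::= o]
oF ⇒ oL   [F ::= L]
oL ⇒ owL   [L ::= w L]
owL ⇒ owwL   [L ::= w L]
owwL ⇒ owwo   [L ::= o]

S ⇒ FF ⇒ oF ⇒ oL ⇒ owL ⇒ owwL ⇒ owwo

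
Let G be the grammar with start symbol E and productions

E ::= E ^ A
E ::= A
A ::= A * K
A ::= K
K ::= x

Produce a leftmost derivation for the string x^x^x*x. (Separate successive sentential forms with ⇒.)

E ⇒ E^A ⇒ E^A^A ⇒ A^A^A ⇒ K^A^A ⇒ x^A^A ⇒ x^K^A ⇒ x^x^A ⇒ x^x^A*K ⇒ x^x^K*K ⇒ x^x^x*K ⇒ x^x^x*x

E ⇒ E^A   [E ::= E ^ A]
E^A ⇒ E^A^A   [E ::= E ^ A]
E^A^A ⇒ A^A^A   [E ::= A]
A^A^A ⇒ K^A^A   [A ::= K]
K^A^A ⇒ x^A^A   [K ::= x]
x^A^A ⇒ x^K^A   [A ::= K]
x^K^A ⇒ x^x^A   [K ::= x]
x^x^A ⇒ x^x^A*K   [A ::= A * K]
x^x^A*K ⇒ x^x^K*K   [A ::= K]
x^x^K*K ⇒ x^x^x*K   [K ::= x]
x^x^x*K ⇒ x^x^x*x   [K ::= x]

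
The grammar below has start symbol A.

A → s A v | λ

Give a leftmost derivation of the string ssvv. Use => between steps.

A => sAv   [A → s A v]
sAv => ssAvv   [A → s A v]
ssAvv => ssvv   [A → λ]

A => sAv => ssAvv => ssvv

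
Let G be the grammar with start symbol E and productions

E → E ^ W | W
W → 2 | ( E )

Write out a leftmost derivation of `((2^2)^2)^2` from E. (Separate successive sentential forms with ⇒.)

E ⇒ E^W ⇒ W^W ⇒ (E)^W ⇒ (E^W)^W ⇒ (W^W)^W ⇒ ((E)^W)^W ⇒ ((E^W)^W)^W ⇒ ((W^W)^W)^W ⇒ ((2^W)^W)^W ⇒ ((2^2)^W)^W ⇒ ((2^2)^2)^W ⇒ ((2^2)^2)^2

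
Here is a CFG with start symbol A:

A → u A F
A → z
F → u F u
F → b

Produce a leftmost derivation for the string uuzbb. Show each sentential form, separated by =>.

A=>uAF=>uuAFF=>uuzFF=>uuzbF=>uuzbb

A => uAF   [A → u A F]
uAF => uuAFF   [A → u A F]
uuAFF => uuzFF   [A → z]
uuzFF => uuzbF   [F → b]
uuzbF => uuzbb   [F → b]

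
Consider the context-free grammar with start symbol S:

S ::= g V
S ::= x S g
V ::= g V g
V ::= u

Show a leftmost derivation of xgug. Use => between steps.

S => xSg => xgVg => xgug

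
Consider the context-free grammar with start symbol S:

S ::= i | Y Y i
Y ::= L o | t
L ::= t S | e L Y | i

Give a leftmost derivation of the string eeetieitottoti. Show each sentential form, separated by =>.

S=>YYi=>LoYi=>eLYoYi=>eeLYYoYi=>eeeLYYYoYi=>eeetSYYYoYi=>eeetiYYYoYi=>eeetiLoYYoYi=>eeetieLYoYYoYi=>eeetieiYoYYoYi=>eeetieitoYYoYi=>eeetieitotYoYi=>eeetieitottoYi=>eeetieitottoti

S => YYi   [S ::= Y Y i]
YYi => LoYi   [Y ::= L o]
LoYi => eLYoYi   [L ::= e L Y]
eLYoYi => eeLYYoYi   [L ::= e L Y]
eeLYYoYi => eeeLYYYoYi   [L ::= e L Y]
eeeLYYYoYi => eeetSYYYoYi   [L ::= t S]
eeetSYYYoYi => eeetiYYYoYi   [S ::= i]
eeetiYYYoYi => eeetiLoYYoYi   [Y ::= L o]
eeetiLoYYoYi => eeetieLYoYYoYi   [L ::= e L Y]
eeetieLYoYYoYi => eeetieiYoYYoYi   [L ::= i]
eeetieiYoYYoYi => eeetieitoYYoYi   [Y ::= t]
eeetieitoYYoYi => eeetieitotYoYi   [Y ::= t]
eeetieitotYoYi => eeetieitottoYi   [Y ::= t]
eeetieitottoYi => eeetieitottoti   [Y ::= t]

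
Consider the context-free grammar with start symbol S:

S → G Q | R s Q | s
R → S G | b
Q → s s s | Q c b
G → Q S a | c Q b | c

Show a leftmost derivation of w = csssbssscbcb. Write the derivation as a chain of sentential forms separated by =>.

S => GQ => cQbQ => csssbQ => csssbQcb => csssbQcbcb => csssbssscbcb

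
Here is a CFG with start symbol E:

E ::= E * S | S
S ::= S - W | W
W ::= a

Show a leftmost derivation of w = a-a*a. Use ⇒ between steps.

E⇒E*S⇒S*S⇒S-W*S⇒W-W*S⇒a-W*S⇒a-a*S⇒a-a*W⇒a-a*a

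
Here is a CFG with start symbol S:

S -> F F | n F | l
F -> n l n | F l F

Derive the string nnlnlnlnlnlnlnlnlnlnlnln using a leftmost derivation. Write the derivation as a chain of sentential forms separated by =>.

S => nF   [S -> n F]
nF => nFlF   [F -> F l F]
nFlF => nFlFlF   [F -> F l F]
nFlFlF => nFlFlFlF   [F -> F l F]
nFlFlFlF => nnlnlFlFlF   [F -> n l n]
nnlnlFlFlF => nnlnlFlFlFlF   [F -> F l F]
nnlnlFlFlFlF => nnlnlFlFlFlFlF   [F -> F l F]
nnlnlFlFlFlFlF => nnlnlnlnlFlFlFlF   [F -> n l n]
nnlnlnlnlFlFlFlF => nnlnlnlnlnlnlFlFlF   [F -> n l n]
nnlnlnlnlnlnlFlFlF => nnlnlnlnlnlnlnlnlFlF   [F -> n l n]
nnlnlnlnlnlnlnlnlFlF => nnlnlnlnlnlnlnlnlnlnlF   [F -> n l n]
nnlnlnlnlnlnlnlnlnlnlF => nnlnlnlnlnlnlnlnlnlnlnln   [F -> n l n]

S => nF => nFlF => nFlFlF => nFlFlFlF => nnlnlFlFlF => nnlnlFlFlFlF => nnlnlFlFlFlFlF => nnlnlnlnlFlFlFlF => nnlnlnlnlnlnlFlFlF => nnlnlnlnlnlnlnlnlFlF => nnlnlnlnlnlnlnlnlnlnlF => nnlnlnlnlnlnlnlnlnlnlnln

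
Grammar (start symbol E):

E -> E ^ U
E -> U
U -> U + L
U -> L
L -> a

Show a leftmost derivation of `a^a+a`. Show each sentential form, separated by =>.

E => E^U   [E -> E ^ U]
E^U => U^U   [E -> U]
U^U => L^U   [U -> L]
L^U => a^U   [L -> a]
a^U => a^U+L   [U -> U + L]
a^U+L => a^L+L   [U -> L]
a^L+L => a^a+L   [L -> a]
a^a+L => a^a+a   [L -> a]

E=>E^U=>U^U=>L^U=>a^U=>a^U+L=>a^L+L=>a^a+L=>a^a+a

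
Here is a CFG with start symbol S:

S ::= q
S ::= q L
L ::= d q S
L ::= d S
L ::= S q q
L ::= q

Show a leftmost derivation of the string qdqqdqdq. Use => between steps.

S => qL => qdqS => qdqqL => qdqqdS => qdqqdqL => qdqqdqdS => qdqqdqdq

S => qL   [S ::= q L]
qL => qdqS   [L ::= d q S]
qdqS => qdqqL   [S ::= q L]
qdqqL => qdqqdS   [L ::= d S]
qdqqdS => qdqqdqL   [S ::= q L]
qdqqdqL => qdqqdqdS   [L ::= d S]
qdqqdqdS => qdqqdqdq   [S ::= q]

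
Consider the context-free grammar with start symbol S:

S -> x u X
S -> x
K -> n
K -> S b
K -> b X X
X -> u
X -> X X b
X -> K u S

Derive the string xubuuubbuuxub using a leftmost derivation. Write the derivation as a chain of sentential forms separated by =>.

S => xuX   [S -> x u X]
xuX => xuXXb   [X -> X X b]
xuXXb => xuKuSXb   [X -> K u S]
xuKuSXb => xubXXuSXb   [K -> b X X]
xubXXuSXb => xubXXbXuSXb   [X -> X X b]
xubXXbXuSXb => xubuXbXuSXb   [X -> u]
xubuXbXuSXb => xubuXXbbXuSXb   [X -> X X b]
xubuXXbbXuSXb => xubuuXbbXuSXb   [X -> u]
xubuuXbbXuSXb => xubuuubbXuSXb   [X -> u]
xubuuubbXuSXb => xubuuubbuuSXb   [X -> u]
xubuuubbuuSXb => xubuuubbuuxXb   [S -> x]
xubuuubbuuxXb => xubuuubbuuxub   [X -> u]

S => xuX => xuXXb => xuKuSXb => xubXXuSXb => xubXXbXuSXb => xubuXbXuSXb => xubuXXbbXuSXb => xubuuXbbXuSXb => xubuuubbXuSXb => xubuuubbuuSXb => xubuuubbuuxXb => xubuuubbuuxub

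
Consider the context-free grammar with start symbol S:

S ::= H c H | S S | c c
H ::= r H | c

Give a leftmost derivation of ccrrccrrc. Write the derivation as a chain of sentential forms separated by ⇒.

S⇒SS⇒ccS⇒ccHcH⇒ccrHcH⇒ccrrHcH⇒ccrrccH⇒ccrrccrH⇒ccrrccrrH⇒ccrrccrrc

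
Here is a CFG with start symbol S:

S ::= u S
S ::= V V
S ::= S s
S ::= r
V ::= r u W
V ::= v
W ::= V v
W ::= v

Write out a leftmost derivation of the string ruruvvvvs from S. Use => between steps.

S => Ss => VVs => ruWVs => ruVvVs => ruruWvVs => ruruVvvVs => ruruvvvVs => ruruvvvvs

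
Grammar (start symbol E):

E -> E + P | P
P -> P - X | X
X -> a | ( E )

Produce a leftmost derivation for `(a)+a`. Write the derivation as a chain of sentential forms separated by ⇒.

E ⇒ E+P ⇒ P+P ⇒ X+P ⇒ (E)+P ⇒ (P)+P ⇒ (X)+P ⇒ (a)+P ⇒ (a)+X ⇒ (a)+a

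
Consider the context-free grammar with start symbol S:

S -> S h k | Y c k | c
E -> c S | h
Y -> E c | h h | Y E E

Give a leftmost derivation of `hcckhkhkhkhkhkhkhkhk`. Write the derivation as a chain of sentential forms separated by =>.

S => Shk   [S -> S h k]
Shk => Shkhk   [S -> S h k]
Shkhk => Shkhkhk   [S -> S h k]
Shkhkhk => Shkhkhkhk   [S -> S h k]
Shkhkhkhk => Shkhkhkhkhk   [S -> S h k]
Shkhkhkhkhk => Shkhkhkhkhkhk   [S -> S h k]
Shkhkhkhkhkhk => Shkhkhkhkhkhkhk   [S -> S h k]
Shkhkhkhkhkhkhk => Shkhkhkhkhkhkhkhk   [S -> S h k]
Shkhkhkhkhkhkhkhk => Yckhkhkhkhkhkhkhkhk   [S -> Y c k]
Yckhkhkhkhkhkhkhkhk => Ecckhkhkhkhkhkhkhkhk   [Y -> E c]
Ecckhkhkhkhkhkhkhkhk => hcckhkhkhkhkhkhkhkhk   [E -> h]

S => Shk => Shkhk => Shkhkhk => Shkhkhkhk => Shkhkhkhkhk => Shkhkhkhkhkhk => Shkhkhkhkhkhkhk => Shkhkhkhkhkhkhkhk => Yckhkhkhkhkhkhkhkhk => Ecckhkhkhkhkhkhkhkhk => hcckhkhkhkhkhkhkhkhk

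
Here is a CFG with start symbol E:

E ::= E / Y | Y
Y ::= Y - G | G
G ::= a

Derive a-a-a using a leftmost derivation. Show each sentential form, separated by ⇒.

E ⇒ Y   [E ::= Y]
Y ⇒ Y-G   [Y ::= Y - G]
Y-G ⇒ Y-G-G   [Y ::= Y - G]
Y-G-G ⇒ G-G-G   [Y ::= G]
G-G-G ⇒ a-G-G   [G ::= a]
a-G-G ⇒ a-a-G   [G ::= a]
a-a-G ⇒ a-a-a   [G ::= a]

E ⇒ Y ⇒ Y-G ⇒ Y-G-G ⇒ G-G-G ⇒ a-G-G ⇒ a-a-G ⇒ a-a-a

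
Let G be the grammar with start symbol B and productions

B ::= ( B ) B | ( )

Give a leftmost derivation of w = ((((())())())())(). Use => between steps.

B => (B)B   [B ::= ( B ) B]
(B)B => ((B)B)B   [B ::= ( B ) B]
((B)B)B => (((B)B)B)B   [B ::= ( B ) B]
(((B)B)B)B => ((((B)B)B)B)B   [B ::= ( B ) B]
((((B)B)B)B)B => ((((())B)B)B)B   [B ::= ( )]
((((())B)B)B)B => ((((())())B)B)B   [B ::= ( )]
((((())())B)B)B => ((((())())())B)B   [B ::= ( )]
((((())())())B)B => ((((())())())())B   [B ::= ( )]
((((())())())())B => ((((())())())())()   [B ::= ( )]

B => (B)B => ((B)B)B => (((B)B)B)B => ((((B)B)B)B)B => ((((())B)B)B)B => ((((())())B)B)B => ((((())())())B)B => ((((())())())())B => ((((())())())())()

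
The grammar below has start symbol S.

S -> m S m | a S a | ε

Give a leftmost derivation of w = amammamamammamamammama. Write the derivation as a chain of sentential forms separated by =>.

S => aSa => amSma => amaSama => amamSmama => amammSmmama => amammaSammama => amammamSmammama => amammamaSamammama => amammamamSmamammama => amammamamaSamamammama => amammamamamSmamamammama => amammamamammamamammama

S => aSa   [S -> a S a]
aSa => amSma   [S -> m S m]
amSma => amaSama   [S -> a S a]
amaSama => amamSmama   [S -> m S m]
amamSmama => amammSmmama   [S -> m S m]
amammSmmama => amammaSammama   [S -> a S a]
amammaSammama => amammamSmammama   [S -> m S m]
amammamSmammama => amammamaSamammama   [S -> a S a]
amammamaSamammama => amammamamSmamammama   [S -> m S m]
amammamamSmamammama => amammamamaSamamammama   [S -> a S a]
amammamamaSamamammama => amammamamamSmamamammama   [S -> m S m]
amammamamamSmamamammama => amammamamammamamammama   [S -> ε]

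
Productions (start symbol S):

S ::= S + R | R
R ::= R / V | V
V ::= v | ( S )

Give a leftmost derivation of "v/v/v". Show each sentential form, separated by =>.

S => R => R/V => R/V/V => V/V/V => v/V/V => v/v/V => v/v/v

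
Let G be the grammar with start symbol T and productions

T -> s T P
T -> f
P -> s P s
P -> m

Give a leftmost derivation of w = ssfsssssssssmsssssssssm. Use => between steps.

T=>sTP=>ssTPP=>ssfPP=>ssfsPsP=>ssfssPssP=>ssfsssPsssP=>ssfssssPssssP=>ssfsssssPsssssP=>ssfssssssPssssssP=>ssfsssssssPsssssssP=>ssfssssssssPssssssssP=>ssfsssssssssPsssssssssP=>ssfsssssssssmsssssssssP=>ssfsssssssssmsssssssssm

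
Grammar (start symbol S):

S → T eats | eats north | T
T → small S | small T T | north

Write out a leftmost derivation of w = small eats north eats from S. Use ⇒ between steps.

S ⇒ T eats   [S → T eats]
T eats ⇒ small S eats   [T → small S]
small S eats ⇒ small eats north eats   [S → eats north]

S ⇒ T eats ⇒ small S eats ⇒ small eats north eats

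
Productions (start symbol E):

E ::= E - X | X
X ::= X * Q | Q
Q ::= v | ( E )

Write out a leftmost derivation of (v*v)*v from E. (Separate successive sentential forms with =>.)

E => X => X*Q => Q*Q => (E)*Q => (X)*Q => (X*Q)*Q => (Q*Q)*Q => (v*Q)*Q => (v*v)*Q => (v*v)*v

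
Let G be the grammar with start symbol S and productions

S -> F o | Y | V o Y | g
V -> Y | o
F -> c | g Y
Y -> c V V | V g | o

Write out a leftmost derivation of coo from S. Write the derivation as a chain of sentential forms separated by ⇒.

S ⇒ Y ⇒ cVV ⇒ cYV ⇒ coV ⇒ coo

S ⇒ Y   [S -> Y]
Y ⇒ cVV   [Y -> c V V]
cVV ⇒ cYV   [V -> Y]
cYV ⇒ coV   [Y -> o]
coV ⇒ coo   [V -> o]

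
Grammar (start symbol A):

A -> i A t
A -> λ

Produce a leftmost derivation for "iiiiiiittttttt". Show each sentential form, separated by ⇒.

A ⇒ iAt   [A -> i A t]
iAt ⇒ iiAtt   [A -> i A t]
iiAtt ⇒ iiiAttt   [A -> i A t]
iiiAttt ⇒ iiiiAtttt   [A -> i A t]
iiiiAtttt ⇒ iiiiiAttttt   [A -> i A t]
iiiiiAttttt ⇒ iiiiiiAtttttt   [A -> i A t]
iiiiiiAtttttt ⇒ iiiiiiiAttttttt   [A -> i A t]
iiiiiiiAttttttt ⇒ iiiiiiittttttt   [A -> λ]

A⇒iAt⇒iiAtt⇒iiiAttt⇒iiiiAtttt⇒iiiiiAttttt⇒iiiiiiAtttttt⇒iiiiiiiAttttttt⇒iiiiiiittttttt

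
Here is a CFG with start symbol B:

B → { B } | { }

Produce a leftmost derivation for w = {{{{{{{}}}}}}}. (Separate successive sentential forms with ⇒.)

B ⇒ {B} ⇒ {{B}} ⇒ {{{B}}} ⇒ {{{{B}}}} ⇒ {{{{{B}}}}} ⇒ {{{{{{B}}}}}} ⇒ {{{{{{{}}}}}}}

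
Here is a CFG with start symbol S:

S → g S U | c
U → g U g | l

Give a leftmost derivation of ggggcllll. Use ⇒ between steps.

S⇒gSU⇒ggSUU⇒gggSUUU⇒ggggSUUUU⇒ggggcUUUU⇒ggggclUUU⇒ggggcllUU⇒ggggclllU⇒ggggcllll

S ⇒ gSU   [S → g S U]
gSU ⇒ ggSUU   [S → g S U]
ggSUU ⇒ gggSUUU   [S → g S U]
gggSUUU ⇒ ggggSUUUU   [S → g S U]
ggggSUUUU ⇒ ggggcUUUU   [S → c]
ggggcUUUU ⇒ ggggclUUU   [U → l]
ggggclUUU ⇒ ggggcllUU   [U → l]
ggggcllUU ⇒ ggggclllU   [U → l]
ggggclllU ⇒ ggggcllll   [U → l]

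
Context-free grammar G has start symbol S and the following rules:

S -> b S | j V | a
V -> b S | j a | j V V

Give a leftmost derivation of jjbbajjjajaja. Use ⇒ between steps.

S ⇒ jV ⇒ jjVV ⇒ jjbSV ⇒ jjbbSV ⇒ jjbbaV ⇒ jjbbajVV ⇒ jjbbajjVVV ⇒ jjbbajjjaVV ⇒ jjbbajjjajaV ⇒ jjbbajjjajaja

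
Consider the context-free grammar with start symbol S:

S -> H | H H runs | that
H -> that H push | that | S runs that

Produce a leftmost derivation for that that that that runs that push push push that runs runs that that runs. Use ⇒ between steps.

S ⇒ H H runs   [S -> H H runs]
H H runs ⇒ S runs that H runs   [H -> S runs that]
S runs that H runs ⇒ H H runs runs that H runs   [S -> H H runs]
H H runs runs that H runs ⇒ that H push H runs runs that H runs   [H -> that H push]
that H push H runs runs that H runs ⇒ that that H push push H runs runs that H runs   [H -> that H push]
that that H push push H runs runs that H runs ⇒ that that that H push push push H runs runs that H runs   [H -> that H push]
that that that H push push push H runs runs that H runs ⇒ that that that S runs that push push push H runs runs that H runs   [H -> S runs that]
that that that S runs that push push push H runs runs that H runs ⇒ that that that that runs that push push push H runs runs that H runs   [S -> that]
that that that that runs that push push push H runs runs that H runs ⇒ that that that that runs that push push push that runs runs that H runs   [H -> that]
that that that that runs that push push push that runs runs that H runs ⇒ that that that that runs that push push push that runs runs that that runs   [H -> that]

S ⇒ H H runs ⇒ S runs that H runs ⇒ H H runs runs that H runs ⇒ that H push H runs runs that H runs ⇒ that that H push push H runs runs that H runs ⇒ that that that H push push push H runs runs that H runs ⇒ that that that S runs that push push push H runs runs that H runs ⇒ that that that that runs that push push push H runs runs that H runs ⇒ that that that that runs that push push push that runs runs that H runs ⇒ that that that that runs that push push push that runs runs that that runs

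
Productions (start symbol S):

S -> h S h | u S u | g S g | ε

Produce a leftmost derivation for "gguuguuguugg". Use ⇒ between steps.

S ⇒ gSg ⇒ ggSgg ⇒ gguSugg ⇒ gguuSuugg ⇒ gguugSguugg ⇒ gguuguSuguugg ⇒ gguuguuguugg

S ⇒ gSg   [S -> g S g]
gSg ⇒ ggSgg   [S -> g S g]
ggSgg ⇒ gguSugg   [S -> u S u]
gguSugg ⇒ gguuSuugg   [S -> u S u]
gguuSuugg ⇒ gguugSguugg   [S -> g S g]
gguugSguugg ⇒ gguuguSuguugg   [S -> u S u]
gguuguSuguugg ⇒ gguuguuguugg   [S -> ε]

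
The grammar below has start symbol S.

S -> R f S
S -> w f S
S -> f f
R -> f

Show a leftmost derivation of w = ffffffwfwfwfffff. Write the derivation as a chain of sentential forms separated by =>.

S => RfS => ffS => ffRfS => ffffS => ffffRfS => ffffffS => ffffffwfS => ffffffwfwfS => ffffffwfwfwfS => ffffffwfwfwfRfS => ffffffwfwfwfffS => ffffffwfwfwfffff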